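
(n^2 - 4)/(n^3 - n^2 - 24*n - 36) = (n - 2)/(n^2 - 3*n - 18)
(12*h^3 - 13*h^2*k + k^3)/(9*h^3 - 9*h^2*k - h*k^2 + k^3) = (4*h + k)/(3*h + k)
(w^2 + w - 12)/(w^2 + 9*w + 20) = (w - 3)/(w + 5)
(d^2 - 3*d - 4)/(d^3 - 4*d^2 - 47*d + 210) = (d^2 - 3*d - 4)/(d^3 - 4*d^2 - 47*d + 210)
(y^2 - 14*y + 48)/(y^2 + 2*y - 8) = (y^2 - 14*y + 48)/(y^2 + 2*y - 8)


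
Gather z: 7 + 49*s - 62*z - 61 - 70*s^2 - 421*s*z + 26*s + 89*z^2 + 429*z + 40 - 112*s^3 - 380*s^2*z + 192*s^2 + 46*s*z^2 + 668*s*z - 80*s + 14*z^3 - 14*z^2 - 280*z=-112*s^3 + 122*s^2 - 5*s + 14*z^3 + z^2*(46*s + 75) + z*(-380*s^2 + 247*s + 87) - 14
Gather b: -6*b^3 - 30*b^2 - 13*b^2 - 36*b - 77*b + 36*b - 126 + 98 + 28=-6*b^3 - 43*b^2 - 77*b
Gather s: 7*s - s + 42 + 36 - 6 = 6*s + 72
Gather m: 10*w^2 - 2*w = 10*w^2 - 2*w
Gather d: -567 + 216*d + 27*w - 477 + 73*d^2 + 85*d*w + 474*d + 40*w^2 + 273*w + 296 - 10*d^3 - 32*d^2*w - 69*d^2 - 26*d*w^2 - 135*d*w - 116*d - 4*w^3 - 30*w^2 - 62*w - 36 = -10*d^3 + d^2*(4 - 32*w) + d*(-26*w^2 - 50*w + 574) - 4*w^3 + 10*w^2 + 238*w - 784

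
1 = 1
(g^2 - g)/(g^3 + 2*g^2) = (g - 1)/(g*(g + 2))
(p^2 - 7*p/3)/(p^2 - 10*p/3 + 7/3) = p/(p - 1)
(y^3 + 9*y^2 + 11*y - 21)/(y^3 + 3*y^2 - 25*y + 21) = (y + 3)/(y - 3)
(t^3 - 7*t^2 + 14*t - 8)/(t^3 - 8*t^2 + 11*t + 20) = (t^2 - 3*t + 2)/(t^2 - 4*t - 5)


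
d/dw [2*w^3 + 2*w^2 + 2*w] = 6*w^2 + 4*w + 2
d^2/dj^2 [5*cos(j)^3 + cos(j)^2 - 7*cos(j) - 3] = 13*cos(j)/4 - 2*cos(2*j) - 45*cos(3*j)/4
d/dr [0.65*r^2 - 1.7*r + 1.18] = 1.3*r - 1.7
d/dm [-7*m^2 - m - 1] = -14*m - 1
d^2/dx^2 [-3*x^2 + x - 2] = -6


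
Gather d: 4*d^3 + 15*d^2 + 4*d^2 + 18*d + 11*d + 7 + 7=4*d^3 + 19*d^2 + 29*d + 14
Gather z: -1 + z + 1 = z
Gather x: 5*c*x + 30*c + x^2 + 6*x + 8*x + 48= 30*c + x^2 + x*(5*c + 14) + 48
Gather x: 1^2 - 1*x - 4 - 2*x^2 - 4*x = -2*x^2 - 5*x - 3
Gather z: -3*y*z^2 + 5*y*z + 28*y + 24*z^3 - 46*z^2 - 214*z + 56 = 28*y + 24*z^3 + z^2*(-3*y - 46) + z*(5*y - 214) + 56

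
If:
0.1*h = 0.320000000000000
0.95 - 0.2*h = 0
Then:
No Solution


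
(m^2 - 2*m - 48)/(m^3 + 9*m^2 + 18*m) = (m - 8)/(m*(m + 3))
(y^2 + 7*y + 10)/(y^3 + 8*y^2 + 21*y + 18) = (y + 5)/(y^2 + 6*y + 9)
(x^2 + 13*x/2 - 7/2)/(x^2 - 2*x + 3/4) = 2*(x + 7)/(2*x - 3)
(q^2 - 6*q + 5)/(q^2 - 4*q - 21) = (-q^2 + 6*q - 5)/(-q^2 + 4*q + 21)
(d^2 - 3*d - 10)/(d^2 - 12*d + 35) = (d + 2)/(d - 7)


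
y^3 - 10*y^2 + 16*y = y*(y - 8)*(y - 2)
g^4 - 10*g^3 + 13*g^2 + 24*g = g*(g - 8)*(g - 3)*(g + 1)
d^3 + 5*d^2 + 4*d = d*(d + 1)*(d + 4)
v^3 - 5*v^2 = v^2*(v - 5)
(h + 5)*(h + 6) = h^2 + 11*h + 30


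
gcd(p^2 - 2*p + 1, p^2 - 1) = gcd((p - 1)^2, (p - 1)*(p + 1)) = p - 1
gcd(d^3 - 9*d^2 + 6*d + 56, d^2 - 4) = d + 2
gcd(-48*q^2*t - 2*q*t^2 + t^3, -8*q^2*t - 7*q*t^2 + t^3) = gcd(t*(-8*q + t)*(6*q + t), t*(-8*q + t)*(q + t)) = 8*q*t - t^2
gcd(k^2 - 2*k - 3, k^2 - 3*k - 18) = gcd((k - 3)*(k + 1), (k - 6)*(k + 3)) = 1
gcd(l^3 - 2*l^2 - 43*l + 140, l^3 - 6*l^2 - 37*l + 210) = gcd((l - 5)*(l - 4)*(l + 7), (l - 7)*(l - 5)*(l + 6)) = l - 5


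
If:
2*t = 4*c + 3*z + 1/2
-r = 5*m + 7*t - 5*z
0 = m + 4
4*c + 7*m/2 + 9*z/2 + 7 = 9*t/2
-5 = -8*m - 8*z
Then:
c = -593/160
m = -4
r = 447/10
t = -9/40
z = 37/8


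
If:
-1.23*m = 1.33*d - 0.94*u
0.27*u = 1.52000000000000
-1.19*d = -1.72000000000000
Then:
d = 1.45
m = 2.74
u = 5.63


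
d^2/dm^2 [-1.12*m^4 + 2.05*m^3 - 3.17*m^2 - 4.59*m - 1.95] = -13.44*m^2 + 12.3*m - 6.34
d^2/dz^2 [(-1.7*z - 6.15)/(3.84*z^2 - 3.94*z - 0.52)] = ((1.7*z + 6.15)*(7.68*z - 3.94)*(15.36*z - 7.88) + (39.168*z + 33.836)*(-3.84*z^2 + 3.94*z + 0.52))/(-3.84*z^2 + 3.94*z + 0.52)^3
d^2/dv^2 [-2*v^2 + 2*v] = -4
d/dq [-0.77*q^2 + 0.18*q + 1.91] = 0.18 - 1.54*q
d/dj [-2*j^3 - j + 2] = -6*j^2 - 1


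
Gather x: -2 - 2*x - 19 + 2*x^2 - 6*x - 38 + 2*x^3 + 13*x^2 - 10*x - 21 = 2*x^3 + 15*x^2 - 18*x - 80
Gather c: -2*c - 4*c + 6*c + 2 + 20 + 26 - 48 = 0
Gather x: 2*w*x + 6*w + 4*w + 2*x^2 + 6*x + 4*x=10*w + 2*x^2 + x*(2*w + 10)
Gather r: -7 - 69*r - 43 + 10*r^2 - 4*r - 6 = 10*r^2 - 73*r - 56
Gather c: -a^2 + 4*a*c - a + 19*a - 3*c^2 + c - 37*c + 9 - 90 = -a^2 + 18*a - 3*c^2 + c*(4*a - 36) - 81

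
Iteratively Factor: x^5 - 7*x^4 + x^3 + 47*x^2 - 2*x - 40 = (x - 1)*(x^4 - 6*x^3 - 5*x^2 + 42*x + 40) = (x - 5)*(x - 1)*(x^3 - x^2 - 10*x - 8) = (x - 5)*(x - 1)*(x + 1)*(x^2 - 2*x - 8) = (x - 5)*(x - 1)*(x + 1)*(x + 2)*(x - 4)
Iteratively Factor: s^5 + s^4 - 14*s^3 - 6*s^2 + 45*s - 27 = (s - 3)*(s^4 + 4*s^3 - 2*s^2 - 12*s + 9) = (s - 3)*(s + 3)*(s^3 + s^2 - 5*s + 3) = (s - 3)*(s - 1)*(s + 3)*(s^2 + 2*s - 3) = (s - 3)*(s - 1)^2*(s + 3)*(s + 3)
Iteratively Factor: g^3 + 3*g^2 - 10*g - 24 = (g + 2)*(g^2 + g - 12) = (g - 3)*(g + 2)*(g + 4)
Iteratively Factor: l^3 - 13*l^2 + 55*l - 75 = (l - 5)*(l^2 - 8*l + 15) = (l - 5)^2*(l - 3)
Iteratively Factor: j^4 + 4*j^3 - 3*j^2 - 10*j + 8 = (j + 4)*(j^3 - 3*j + 2) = (j - 1)*(j + 4)*(j^2 + j - 2) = (j - 1)*(j + 2)*(j + 4)*(j - 1)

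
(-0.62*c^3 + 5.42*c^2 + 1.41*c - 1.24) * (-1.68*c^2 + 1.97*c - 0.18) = 1.0416*c^5 - 10.327*c^4 + 8.4202*c^3 + 3.8853*c^2 - 2.6966*c + 0.2232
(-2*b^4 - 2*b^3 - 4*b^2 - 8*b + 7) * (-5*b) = 10*b^5 + 10*b^4 + 20*b^3 + 40*b^2 - 35*b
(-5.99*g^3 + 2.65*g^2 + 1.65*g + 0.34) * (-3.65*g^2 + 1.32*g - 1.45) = 21.8635*g^5 - 17.5793*g^4 + 6.161*g^3 - 2.9055*g^2 - 1.9437*g - 0.493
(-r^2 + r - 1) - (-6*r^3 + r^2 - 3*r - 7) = 6*r^3 - 2*r^2 + 4*r + 6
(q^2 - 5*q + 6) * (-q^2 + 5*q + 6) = -q^4 + 10*q^3 - 25*q^2 + 36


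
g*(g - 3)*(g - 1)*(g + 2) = g^4 - 2*g^3 - 5*g^2 + 6*g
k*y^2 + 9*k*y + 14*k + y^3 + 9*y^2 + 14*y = (k + y)*(y + 2)*(y + 7)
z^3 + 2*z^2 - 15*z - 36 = (z - 4)*(z + 3)^2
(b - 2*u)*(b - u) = b^2 - 3*b*u + 2*u^2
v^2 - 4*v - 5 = (v - 5)*(v + 1)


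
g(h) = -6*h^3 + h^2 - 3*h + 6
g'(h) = -18*h^2 + 2*h - 3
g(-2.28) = 89.15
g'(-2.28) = -101.13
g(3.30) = -208.63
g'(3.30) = -192.42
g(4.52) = -541.20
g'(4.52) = -361.71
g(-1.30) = 24.77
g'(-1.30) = -36.02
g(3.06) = -165.73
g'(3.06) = -165.42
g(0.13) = 5.61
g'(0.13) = -3.04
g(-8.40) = 3657.98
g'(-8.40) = -1289.88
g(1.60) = -20.82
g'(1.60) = -45.88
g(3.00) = -156.00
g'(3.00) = -159.00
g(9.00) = -4314.00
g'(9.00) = -1443.00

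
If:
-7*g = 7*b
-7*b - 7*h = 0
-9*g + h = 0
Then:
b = 0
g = 0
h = 0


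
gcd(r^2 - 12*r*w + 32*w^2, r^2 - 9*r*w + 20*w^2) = r - 4*w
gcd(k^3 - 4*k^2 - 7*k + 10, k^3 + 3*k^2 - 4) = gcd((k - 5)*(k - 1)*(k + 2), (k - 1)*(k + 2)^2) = k^2 + k - 2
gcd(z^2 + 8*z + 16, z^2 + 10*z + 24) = z + 4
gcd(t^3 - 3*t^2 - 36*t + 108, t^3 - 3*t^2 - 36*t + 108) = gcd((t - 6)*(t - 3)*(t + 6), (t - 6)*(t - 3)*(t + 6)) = t^3 - 3*t^2 - 36*t + 108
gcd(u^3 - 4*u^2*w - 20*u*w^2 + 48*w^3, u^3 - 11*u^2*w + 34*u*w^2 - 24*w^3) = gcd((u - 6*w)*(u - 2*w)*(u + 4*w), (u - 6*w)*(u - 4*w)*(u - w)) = u - 6*w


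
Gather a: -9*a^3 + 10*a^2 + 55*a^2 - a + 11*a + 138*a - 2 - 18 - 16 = -9*a^3 + 65*a^2 + 148*a - 36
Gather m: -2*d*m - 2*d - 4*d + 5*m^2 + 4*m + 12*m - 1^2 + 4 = -6*d + 5*m^2 + m*(16 - 2*d) + 3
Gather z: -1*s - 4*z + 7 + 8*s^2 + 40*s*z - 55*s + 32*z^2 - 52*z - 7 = 8*s^2 - 56*s + 32*z^2 + z*(40*s - 56)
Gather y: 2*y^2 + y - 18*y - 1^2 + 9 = 2*y^2 - 17*y + 8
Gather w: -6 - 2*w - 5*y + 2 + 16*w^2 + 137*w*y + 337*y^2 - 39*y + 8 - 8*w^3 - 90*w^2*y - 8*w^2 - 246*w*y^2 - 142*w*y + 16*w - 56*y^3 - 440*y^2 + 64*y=-8*w^3 + w^2*(8 - 90*y) + w*(-246*y^2 - 5*y + 14) - 56*y^3 - 103*y^2 + 20*y + 4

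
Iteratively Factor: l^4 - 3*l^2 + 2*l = (l)*(l^3 - 3*l + 2) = l*(l - 1)*(l^2 + l - 2) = l*(l - 1)^2*(l + 2)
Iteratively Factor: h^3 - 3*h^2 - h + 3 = (h - 1)*(h^2 - 2*h - 3) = (h - 1)*(h + 1)*(h - 3)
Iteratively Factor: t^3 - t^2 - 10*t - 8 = (t + 1)*(t^2 - 2*t - 8) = (t - 4)*(t + 1)*(t + 2)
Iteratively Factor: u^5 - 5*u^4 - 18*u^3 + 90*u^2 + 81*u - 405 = (u - 3)*(u^4 - 2*u^3 - 24*u^2 + 18*u + 135) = (u - 3)*(u + 3)*(u^3 - 5*u^2 - 9*u + 45) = (u - 3)^2*(u + 3)*(u^2 - 2*u - 15) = (u - 3)^2*(u + 3)^2*(u - 5)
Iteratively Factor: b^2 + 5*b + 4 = (b + 1)*(b + 4)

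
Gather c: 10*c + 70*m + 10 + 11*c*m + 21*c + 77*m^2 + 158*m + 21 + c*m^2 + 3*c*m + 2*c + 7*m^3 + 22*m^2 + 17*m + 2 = c*(m^2 + 14*m + 33) + 7*m^3 + 99*m^2 + 245*m + 33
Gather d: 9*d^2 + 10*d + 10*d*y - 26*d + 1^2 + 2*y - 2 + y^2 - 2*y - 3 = 9*d^2 + d*(10*y - 16) + y^2 - 4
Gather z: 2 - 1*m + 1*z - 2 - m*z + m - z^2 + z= -z^2 + z*(2 - m)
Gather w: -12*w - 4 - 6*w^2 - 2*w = -6*w^2 - 14*w - 4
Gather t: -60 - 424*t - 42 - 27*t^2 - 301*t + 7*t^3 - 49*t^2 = 7*t^3 - 76*t^2 - 725*t - 102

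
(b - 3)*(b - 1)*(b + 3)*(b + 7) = b^4 + 6*b^3 - 16*b^2 - 54*b + 63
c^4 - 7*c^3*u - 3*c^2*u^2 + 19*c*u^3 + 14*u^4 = (c - 7*u)*(c - 2*u)*(c + u)^2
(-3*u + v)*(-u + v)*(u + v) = 3*u^3 - u^2*v - 3*u*v^2 + v^3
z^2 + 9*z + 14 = (z + 2)*(z + 7)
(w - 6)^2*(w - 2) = w^3 - 14*w^2 + 60*w - 72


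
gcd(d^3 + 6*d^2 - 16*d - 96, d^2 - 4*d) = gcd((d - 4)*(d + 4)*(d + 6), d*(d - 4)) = d - 4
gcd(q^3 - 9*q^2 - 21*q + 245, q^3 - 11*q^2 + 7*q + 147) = q^2 - 14*q + 49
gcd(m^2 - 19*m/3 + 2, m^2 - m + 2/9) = m - 1/3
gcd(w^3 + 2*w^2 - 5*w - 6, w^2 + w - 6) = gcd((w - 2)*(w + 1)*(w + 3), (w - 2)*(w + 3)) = w^2 + w - 6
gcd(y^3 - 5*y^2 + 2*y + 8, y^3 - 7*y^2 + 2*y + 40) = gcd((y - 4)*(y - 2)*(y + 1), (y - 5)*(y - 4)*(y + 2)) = y - 4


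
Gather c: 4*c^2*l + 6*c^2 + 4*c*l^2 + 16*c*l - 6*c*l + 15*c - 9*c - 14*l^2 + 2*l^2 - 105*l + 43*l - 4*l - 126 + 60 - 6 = c^2*(4*l + 6) + c*(4*l^2 + 10*l + 6) - 12*l^2 - 66*l - 72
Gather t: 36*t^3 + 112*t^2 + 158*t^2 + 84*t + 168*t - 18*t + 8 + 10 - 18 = 36*t^3 + 270*t^2 + 234*t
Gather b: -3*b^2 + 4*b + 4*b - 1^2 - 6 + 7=-3*b^2 + 8*b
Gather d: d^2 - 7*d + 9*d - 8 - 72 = d^2 + 2*d - 80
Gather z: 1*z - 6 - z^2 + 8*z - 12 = -z^2 + 9*z - 18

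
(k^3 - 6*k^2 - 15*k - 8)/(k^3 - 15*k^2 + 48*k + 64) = (k + 1)/(k - 8)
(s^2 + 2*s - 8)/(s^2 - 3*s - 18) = (-s^2 - 2*s + 8)/(-s^2 + 3*s + 18)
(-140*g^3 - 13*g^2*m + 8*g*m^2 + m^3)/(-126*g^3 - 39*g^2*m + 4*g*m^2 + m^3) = (20*g^2 - g*m - m^2)/(18*g^2 + 3*g*m - m^2)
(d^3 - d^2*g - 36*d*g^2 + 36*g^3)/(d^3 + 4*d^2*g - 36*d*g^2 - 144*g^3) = (d - g)/(d + 4*g)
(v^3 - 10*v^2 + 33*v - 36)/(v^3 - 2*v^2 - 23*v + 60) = (v - 3)/(v + 5)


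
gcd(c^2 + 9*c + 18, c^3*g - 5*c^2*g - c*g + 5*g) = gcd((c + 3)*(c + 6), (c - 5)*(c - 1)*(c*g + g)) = 1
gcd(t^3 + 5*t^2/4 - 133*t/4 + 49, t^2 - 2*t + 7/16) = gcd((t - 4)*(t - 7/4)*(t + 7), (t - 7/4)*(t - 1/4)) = t - 7/4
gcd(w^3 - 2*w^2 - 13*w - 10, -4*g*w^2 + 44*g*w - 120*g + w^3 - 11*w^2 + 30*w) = w - 5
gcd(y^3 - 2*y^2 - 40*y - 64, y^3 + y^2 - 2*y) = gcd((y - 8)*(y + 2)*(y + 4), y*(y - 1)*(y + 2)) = y + 2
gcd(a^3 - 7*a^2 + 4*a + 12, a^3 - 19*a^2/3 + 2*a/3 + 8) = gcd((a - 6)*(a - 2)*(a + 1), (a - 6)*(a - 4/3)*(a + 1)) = a^2 - 5*a - 6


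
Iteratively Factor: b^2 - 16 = (b + 4)*(b - 4)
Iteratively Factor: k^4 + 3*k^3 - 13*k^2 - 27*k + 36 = (k + 4)*(k^3 - k^2 - 9*k + 9) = (k - 3)*(k + 4)*(k^2 + 2*k - 3) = (k - 3)*(k + 3)*(k + 4)*(k - 1)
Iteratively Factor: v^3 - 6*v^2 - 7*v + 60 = (v - 5)*(v^2 - v - 12) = (v - 5)*(v + 3)*(v - 4)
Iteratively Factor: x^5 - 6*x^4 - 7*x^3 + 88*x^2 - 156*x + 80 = (x - 2)*(x^4 - 4*x^3 - 15*x^2 + 58*x - 40) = (x - 5)*(x - 2)*(x^3 + x^2 - 10*x + 8) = (x - 5)*(x - 2)*(x + 4)*(x^2 - 3*x + 2) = (x - 5)*(x - 2)^2*(x + 4)*(x - 1)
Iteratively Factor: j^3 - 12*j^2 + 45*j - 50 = (j - 5)*(j^2 - 7*j + 10) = (j - 5)^2*(j - 2)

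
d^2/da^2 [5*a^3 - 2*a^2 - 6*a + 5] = 30*a - 4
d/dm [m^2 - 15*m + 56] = 2*m - 15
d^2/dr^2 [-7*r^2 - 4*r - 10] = -14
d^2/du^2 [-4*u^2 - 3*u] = -8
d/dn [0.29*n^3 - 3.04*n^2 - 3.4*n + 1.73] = 0.87*n^2 - 6.08*n - 3.4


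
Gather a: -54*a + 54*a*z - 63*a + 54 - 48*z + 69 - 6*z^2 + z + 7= a*(54*z - 117) - 6*z^2 - 47*z + 130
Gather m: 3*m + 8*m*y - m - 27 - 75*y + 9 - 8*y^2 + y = m*(8*y + 2) - 8*y^2 - 74*y - 18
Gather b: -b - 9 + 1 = -b - 8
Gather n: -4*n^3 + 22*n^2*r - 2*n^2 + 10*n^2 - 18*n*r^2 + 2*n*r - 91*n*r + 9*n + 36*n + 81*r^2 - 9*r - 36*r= -4*n^3 + n^2*(22*r + 8) + n*(-18*r^2 - 89*r + 45) + 81*r^2 - 45*r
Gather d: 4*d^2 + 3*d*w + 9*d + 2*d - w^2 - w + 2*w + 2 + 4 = 4*d^2 + d*(3*w + 11) - w^2 + w + 6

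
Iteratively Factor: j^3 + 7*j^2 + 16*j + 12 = (j + 2)*(j^2 + 5*j + 6) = (j + 2)^2*(j + 3)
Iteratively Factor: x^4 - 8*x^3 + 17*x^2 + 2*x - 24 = (x - 2)*(x^3 - 6*x^2 + 5*x + 12) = (x - 4)*(x - 2)*(x^2 - 2*x - 3) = (x - 4)*(x - 2)*(x + 1)*(x - 3)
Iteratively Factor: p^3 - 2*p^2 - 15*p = (p - 5)*(p^2 + 3*p) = p*(p - 5)*(p + 3)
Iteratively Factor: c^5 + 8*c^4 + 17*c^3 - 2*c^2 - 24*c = (c + 3)*(c^4 + 5*c^3 + 2*c^2 - 8*c) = (c - 1)*(c + 3)*(c^3 + 6*c^2 + 8*c) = (c - 1)*(c + 2)*(c + 3)*(c^2 + 4*c) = c*(c - 1)*(c + 2)*(c + 3)*(c + 4)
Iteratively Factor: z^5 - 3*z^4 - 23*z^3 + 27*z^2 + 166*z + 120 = (z + 2)*(z^4 - 5*z^3 - 13*z^2 + 53*z + 60) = (z - 4)*(z + 2)*(z^3 - z^2 - 17*z - 15) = (z - 4)*(z + 1)*(z + 2)*(z^2 - 2*z - 15) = (z - 4)*(z + 1)*(z + 2)*(z + 3)*(z - 5)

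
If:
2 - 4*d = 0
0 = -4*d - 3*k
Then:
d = 1/2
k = -2/3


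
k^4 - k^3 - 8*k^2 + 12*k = k*(k - 2)^2*(k + 3)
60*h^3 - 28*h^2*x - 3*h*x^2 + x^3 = (-6*h + x)*(-2*h + x)*(5*h + x)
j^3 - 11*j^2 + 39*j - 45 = (j - 5)*(j - 3)^2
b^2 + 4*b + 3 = (b + 1)*(b + 3)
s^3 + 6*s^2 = s^2*(s + 6)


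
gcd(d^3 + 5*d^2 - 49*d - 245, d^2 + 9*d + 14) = d + 7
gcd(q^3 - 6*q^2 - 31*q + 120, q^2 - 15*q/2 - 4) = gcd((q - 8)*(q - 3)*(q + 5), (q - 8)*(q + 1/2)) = q - 8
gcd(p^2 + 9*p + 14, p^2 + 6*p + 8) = p + 2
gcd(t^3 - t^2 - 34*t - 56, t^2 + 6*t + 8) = t^2 + 6*t + 8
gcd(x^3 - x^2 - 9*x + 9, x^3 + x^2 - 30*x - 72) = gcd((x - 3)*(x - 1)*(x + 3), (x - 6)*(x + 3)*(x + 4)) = x + 3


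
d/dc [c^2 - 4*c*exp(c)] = -4*c*exp(c) + 2*c - 4*exp(c)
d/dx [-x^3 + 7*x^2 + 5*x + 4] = -3*x^2 + 14*x + 5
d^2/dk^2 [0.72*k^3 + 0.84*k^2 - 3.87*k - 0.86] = 4.32*k + 1.68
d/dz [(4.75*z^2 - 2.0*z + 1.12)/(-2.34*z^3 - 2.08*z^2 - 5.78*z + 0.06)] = (11.115*z^4 - 9.36*z^3 - 23.7526*z^2 + 5.2292*z + 6.3536)/(5.4756*z^6 + 9.7344*z^5 + 31.3768*z^4 + 23.764*z^3 + 33.1588*z^2 - 0.6936*z + 0.0036)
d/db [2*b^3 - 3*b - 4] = 6*b^2 - 3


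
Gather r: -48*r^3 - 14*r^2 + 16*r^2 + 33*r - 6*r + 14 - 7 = -48*r^3 + 2*r^2 + 27*r + 7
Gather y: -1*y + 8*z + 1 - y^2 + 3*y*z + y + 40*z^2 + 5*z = -y^2 + 3*y*z + 40*z^2 + 13*z + 1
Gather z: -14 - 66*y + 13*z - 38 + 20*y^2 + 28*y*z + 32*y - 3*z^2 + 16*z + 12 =20*y^2 - 34*y - 3*z^2 + z*(28*y + 29) - 40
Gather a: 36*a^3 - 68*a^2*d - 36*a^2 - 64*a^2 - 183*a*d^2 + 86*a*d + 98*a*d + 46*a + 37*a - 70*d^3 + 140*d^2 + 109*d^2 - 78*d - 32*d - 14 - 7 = 36*a^3 + a^2*(-68*d - 100) + a*(-183*d^2 + 184*d + 83) - 70*d^3 + 249*d^2 - 110*d - 21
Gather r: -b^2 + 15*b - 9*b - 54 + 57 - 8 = -b^2 + 6*b - 5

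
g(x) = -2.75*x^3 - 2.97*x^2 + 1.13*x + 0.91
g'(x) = -8.25*x^2 - 5.94*x + 1.13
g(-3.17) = 55.08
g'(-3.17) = -62.94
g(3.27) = -123.31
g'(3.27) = -106.51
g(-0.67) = -0.35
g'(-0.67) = 1.41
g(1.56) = -15.00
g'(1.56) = -28.21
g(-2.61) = 26.62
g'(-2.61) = -39.57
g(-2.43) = 20.09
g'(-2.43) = -33.15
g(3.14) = -109.96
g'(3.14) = -98.86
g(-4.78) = 227.99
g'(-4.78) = -158.98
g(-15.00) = 8596.96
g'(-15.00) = -1766.02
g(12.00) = -5165.21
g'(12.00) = -1258.15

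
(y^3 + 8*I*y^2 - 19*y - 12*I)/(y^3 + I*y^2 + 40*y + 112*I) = (y^2 + 4*I*y - 3)/(y^2 - 3*I*y + 28)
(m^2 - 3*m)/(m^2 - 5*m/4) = 4*(m - 3)/(4*m - 5)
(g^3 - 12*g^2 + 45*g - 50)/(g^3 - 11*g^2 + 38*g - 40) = (g - 5)/(g - 4)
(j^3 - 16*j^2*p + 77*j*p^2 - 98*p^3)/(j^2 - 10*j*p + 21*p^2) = (-j^2 + 9*j*p - 14*p^2)/(-j + 3*p)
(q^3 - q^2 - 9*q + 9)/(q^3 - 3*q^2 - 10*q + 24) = (q^2 - 4*q + 3)/(q^2 - 6*q + 8)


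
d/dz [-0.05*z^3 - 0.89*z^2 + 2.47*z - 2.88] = -0.15*z^2 - 1.78*z + 2.47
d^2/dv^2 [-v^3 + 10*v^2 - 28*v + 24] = 20 - 6*v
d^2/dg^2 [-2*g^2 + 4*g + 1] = -4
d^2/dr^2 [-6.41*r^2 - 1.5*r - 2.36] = -12.8200000000000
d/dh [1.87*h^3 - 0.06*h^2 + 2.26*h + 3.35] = 5.61*h^2 - 0.12*h + 2.26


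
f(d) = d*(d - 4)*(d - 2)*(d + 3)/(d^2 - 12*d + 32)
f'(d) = d*(12 - 2*d)*(d - 4)*(d - 2)*(d + 3)/(d^2 - 12*d + 32)^2 + d*(d - 4)*(d - 2)/(d^2 - 12*d + 32) + d*(d - 4)*(d + 3)/(d^2 - 12*d + 32) + d*(d - 2)*(d + 3)/(d^2 - 12*d + 32) + (d - 4)*(d - 2)*(d + 3)/(d^2 - 12*d + 32) = (2*d^3 - 23*d^2 - 16*d + 48)/(d^2 - 16*d + 64)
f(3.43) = -6.90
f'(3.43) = -9.42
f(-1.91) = -0.82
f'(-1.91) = -0.20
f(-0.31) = -0.23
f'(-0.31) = 0.73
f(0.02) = 0.01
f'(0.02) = 0.75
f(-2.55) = -0.49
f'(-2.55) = -0.84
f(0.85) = 0.53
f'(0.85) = 0.37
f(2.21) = -0.42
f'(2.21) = -2.33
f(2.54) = -1.39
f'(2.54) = -3.63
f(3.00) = -3.60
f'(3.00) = -6.12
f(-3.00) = 0.00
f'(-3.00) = -1.36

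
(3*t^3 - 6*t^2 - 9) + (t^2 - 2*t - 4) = 3*t^3 - 5*t^2 - 2*t - 13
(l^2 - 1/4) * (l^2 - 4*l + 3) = l^4 - 4*l^3 + 11*l^2/4 + l - 3/4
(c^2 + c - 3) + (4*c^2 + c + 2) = 5*c^2 + 2*c - 1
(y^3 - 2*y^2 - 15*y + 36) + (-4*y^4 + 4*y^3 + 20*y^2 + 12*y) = -4*y^4 + 5*y^3 + 18*y^2 - 3*y + 36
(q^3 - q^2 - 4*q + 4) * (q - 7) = q^4 - 8*q^3 + 3*q^2 + 32*q - 28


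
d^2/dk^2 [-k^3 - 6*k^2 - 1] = -6*k - 12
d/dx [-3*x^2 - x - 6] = -6*x - 1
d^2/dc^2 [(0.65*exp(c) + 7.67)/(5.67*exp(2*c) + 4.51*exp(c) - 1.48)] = (20.896785*exp(4*c) + 969.706647*exp(3*c) + 621.132057*exp(2*c) + 417.801475*exp(c) + 52.619476)*exp(c)/(182.284263*exp(6*c) + 434.974617*exp(5*c) + 203.243985*exp(4*c) - 135.342845*exp(3*c) - 53.05134*exp(2*c) + 29.636112*exp(c) - 3.241792)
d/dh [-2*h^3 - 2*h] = -6*h^2 - 2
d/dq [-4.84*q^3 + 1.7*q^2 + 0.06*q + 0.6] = -14.52*q^2 + 3.4*q + 0.06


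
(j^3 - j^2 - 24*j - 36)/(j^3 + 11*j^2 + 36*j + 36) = (j - 6)/(j + 6)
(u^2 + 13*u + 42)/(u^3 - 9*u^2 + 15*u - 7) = (u^2 + 13*u + 42)/(u^3 - 9*u^2 + 15*u - 7)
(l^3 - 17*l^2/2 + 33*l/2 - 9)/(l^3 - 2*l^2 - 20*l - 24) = (2*l^2 - 5*l + 3)/(2*(l^2 + 4*l + 4))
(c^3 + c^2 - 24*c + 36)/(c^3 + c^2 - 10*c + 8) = (c^2 + 3*c - 18)/(c^2 + 3*c - 4)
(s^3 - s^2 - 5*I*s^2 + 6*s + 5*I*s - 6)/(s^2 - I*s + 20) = (s^3 - s^2*(1 + 5*I) + s*(6 + 5*I) - 6)/(s^2 - I*s + 20)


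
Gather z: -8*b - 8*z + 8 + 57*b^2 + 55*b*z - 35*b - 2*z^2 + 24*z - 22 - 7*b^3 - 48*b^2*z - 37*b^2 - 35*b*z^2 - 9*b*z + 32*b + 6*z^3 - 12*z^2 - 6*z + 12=-7*b^3 + 20*b^2 - 11*b + 6*z^3 + z^2*(-35*b - 14) + z*(-48*b^2 + 46*b + 10) - 2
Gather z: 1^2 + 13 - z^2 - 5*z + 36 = -z^2 - 5*z + 50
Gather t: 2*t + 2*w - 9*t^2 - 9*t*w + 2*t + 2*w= -9*t^2 + t*(4 - 9*w) + 4*w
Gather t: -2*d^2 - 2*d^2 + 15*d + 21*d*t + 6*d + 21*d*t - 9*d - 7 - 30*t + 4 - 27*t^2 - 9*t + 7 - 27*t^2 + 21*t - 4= -4*d^2 + 12*d - 54*t^2 + t*(42*d - 18)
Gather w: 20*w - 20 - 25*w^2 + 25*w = -25*w^2 + 45*w - 20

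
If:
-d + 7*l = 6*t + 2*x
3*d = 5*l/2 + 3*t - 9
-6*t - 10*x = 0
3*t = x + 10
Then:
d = 172/111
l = 236/111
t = 25/9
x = -5/3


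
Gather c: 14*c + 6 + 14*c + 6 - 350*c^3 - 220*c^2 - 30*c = -350*c^3 - 220*c^2 - 2*c + 12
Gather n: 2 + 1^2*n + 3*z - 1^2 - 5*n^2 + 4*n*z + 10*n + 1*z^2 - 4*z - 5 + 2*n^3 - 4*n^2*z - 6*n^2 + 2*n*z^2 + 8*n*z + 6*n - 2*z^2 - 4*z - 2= 2*n^3 + n^2*(-4*z - 11) + n*(2*z^2 + 12*z + 17) - z^2 - 5*z - 6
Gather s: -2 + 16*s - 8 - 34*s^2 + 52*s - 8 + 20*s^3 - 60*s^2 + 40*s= 20*s^3 - 94*s^2 + 108*s - 18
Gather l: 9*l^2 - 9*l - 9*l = 9*l^2 - 18*l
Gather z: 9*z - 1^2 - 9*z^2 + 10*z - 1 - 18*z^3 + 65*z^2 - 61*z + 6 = -18*z^3 + 56*z^2 - 42*z + 4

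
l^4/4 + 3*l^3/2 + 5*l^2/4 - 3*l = l*(l/4 + 1)*(l - 1)*(l + 3)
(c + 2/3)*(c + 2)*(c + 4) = c^3 + 20*c^2/3 + 12*c + 16/3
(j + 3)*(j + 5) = j^2 + 8*j + 15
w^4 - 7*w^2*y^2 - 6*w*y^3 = w*(w - 3*y)*(w + y)*(w + 2*y)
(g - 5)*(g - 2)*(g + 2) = g^3 - 5*g^2 - 4*g + 20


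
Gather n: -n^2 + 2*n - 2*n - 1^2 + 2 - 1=-n^2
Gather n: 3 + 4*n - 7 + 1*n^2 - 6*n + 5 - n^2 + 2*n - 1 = 0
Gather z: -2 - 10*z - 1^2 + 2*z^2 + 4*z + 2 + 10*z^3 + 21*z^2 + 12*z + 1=10*z^3 + 23*z^2 + 6*z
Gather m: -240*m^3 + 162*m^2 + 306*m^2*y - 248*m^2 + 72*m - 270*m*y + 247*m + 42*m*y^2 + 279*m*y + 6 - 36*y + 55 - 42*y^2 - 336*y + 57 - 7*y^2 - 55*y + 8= -240*m^3 + m^2*(306*y - 86) + m*(42*y^2 + 9*y + 319) - 49*y^2 - 427*y + 126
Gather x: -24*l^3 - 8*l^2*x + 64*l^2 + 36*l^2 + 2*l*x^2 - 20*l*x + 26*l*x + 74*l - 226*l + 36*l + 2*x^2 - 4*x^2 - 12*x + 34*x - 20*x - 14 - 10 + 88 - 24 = -24*l^3 + 100*l^2 - 116*l + x^2*(2*l - 2) + x*(-8*l^2 + 6*l + 2) + 40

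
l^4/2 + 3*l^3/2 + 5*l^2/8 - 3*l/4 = l*(l/2 + 1)*(l - 1/2)*(l + 3/2)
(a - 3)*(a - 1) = a^2 - 4*a + 3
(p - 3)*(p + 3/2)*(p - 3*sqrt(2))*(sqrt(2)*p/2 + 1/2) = sqrt(2)*p^4/2 - 5*p^3/2 - 3*sqrt(2)*p^3/4 - 15*sqrt(2)*p^2/4 + 15*p^2/4 + 9*sqrt(2)*p/4 + 45*p/4 + 27*sqrt(2)/4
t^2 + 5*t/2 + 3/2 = (t + 1)*(t + 3/2)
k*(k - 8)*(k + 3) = k^3 - 5*k^2 - 24*k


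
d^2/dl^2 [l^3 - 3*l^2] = 6*l - 6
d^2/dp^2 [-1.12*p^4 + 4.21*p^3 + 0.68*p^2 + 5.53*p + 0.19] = -13.44*p^2 + 25.26*p + 1.36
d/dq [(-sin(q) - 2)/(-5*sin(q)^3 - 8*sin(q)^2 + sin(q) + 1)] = (-10*sin(q)^3 - 38*sin(q)^2 - 32*sin(q) + 1)*cos(q)/(5*sin(q)^3 + 8*sin(q)^2 - sin(q) - 1)^2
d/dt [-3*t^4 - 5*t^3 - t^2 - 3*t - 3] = -12*t^3 - 15*t^2 - 2*t - 3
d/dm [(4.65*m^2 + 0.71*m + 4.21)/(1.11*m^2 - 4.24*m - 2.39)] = (-20.5041*m^2 - 31.5732*m + 16.1535)/(1.2321*m^4 - 9.4128*m^3 + 12.6718*m^2 + 20.2672*m + 5.7121)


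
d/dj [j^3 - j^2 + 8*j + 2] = 3*j^2 - 2*j + 8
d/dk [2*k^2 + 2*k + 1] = 4*k + 2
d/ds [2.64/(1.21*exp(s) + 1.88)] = -3.1944*exp(s)/(1.21*exp(s) + 1.88)^2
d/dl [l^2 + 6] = 2*l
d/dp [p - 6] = 1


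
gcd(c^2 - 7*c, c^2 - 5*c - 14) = c - 7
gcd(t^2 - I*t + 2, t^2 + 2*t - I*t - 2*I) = 1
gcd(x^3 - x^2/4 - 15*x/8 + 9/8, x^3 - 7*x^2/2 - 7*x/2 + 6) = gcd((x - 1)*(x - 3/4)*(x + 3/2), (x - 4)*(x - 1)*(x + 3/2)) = x^2 + x/2 - 3/2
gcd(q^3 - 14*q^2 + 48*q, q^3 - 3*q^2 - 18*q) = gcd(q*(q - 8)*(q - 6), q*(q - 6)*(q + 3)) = q^2 - 6*q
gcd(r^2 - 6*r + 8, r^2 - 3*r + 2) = r - 2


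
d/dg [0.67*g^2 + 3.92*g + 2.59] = 1.34*g + 3.92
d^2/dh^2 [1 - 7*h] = 0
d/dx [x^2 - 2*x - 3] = 2*x - 2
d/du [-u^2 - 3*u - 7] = -2*u - 3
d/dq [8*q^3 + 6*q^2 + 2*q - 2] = 24*q^2 + 12*q + 2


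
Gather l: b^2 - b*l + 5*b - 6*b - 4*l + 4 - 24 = b^2 - b + l*(-b - 4) - 20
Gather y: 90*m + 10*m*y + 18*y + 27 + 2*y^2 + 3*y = 90*m + 2*y^2 + y*(10*m + 21) + 27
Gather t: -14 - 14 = -28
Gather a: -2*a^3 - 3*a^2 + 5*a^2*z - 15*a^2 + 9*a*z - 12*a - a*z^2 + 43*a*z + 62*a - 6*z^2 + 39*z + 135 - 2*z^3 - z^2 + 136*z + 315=-2*a^3 + a^2*(5*z - 18) + a*(-z^2 + 52*z + 50) - 2*z^3 - 7*z^2 + 175*z + 450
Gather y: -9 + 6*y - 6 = 6*y - 15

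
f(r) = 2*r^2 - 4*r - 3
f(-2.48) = 19.22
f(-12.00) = 333.00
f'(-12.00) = -52.00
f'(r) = 4*r - 4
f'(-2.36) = -13.44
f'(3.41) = 9.64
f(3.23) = 4.95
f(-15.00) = 507.00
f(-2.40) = 18.12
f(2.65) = 0.44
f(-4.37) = 52.67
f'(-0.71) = -6.84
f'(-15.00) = -64.00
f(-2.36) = 17.58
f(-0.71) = 0.85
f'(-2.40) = -13.60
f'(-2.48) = -13.92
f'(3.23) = 8.92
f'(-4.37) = -21.48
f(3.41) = 6.62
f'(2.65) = 6.60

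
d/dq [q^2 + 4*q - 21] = 2*q + 4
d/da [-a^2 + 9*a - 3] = 9 - 2*a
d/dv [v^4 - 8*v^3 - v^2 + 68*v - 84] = 4*v^3 - 24*v^2 - 2*v + 68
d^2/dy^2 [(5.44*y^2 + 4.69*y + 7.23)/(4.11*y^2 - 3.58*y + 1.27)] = (318.534042*y^3 + 562.40829*y^2 - 785.167002*y + 170.043742)/(69.426531*y^6 - 181.421154*y^5 + 222.385113*y^4 - 158.001868*y^3 + 68.717541*y^2 - 17.322546*y + 2.048383)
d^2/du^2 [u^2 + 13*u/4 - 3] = 2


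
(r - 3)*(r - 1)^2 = r^3 - 5*r^2 + 7*r - 3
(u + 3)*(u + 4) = u^2 + 7*u + 12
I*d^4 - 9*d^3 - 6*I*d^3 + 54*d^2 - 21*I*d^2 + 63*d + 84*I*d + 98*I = (d - 7)*(d + 2*I)*(d + 7*I)*(I*d + I)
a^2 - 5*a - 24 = (a - 8)*(a + 3)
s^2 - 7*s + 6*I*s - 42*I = (s - 7)*(s + 6*I)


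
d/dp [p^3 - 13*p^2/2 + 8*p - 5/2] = 3*p^2 - 13*p + 8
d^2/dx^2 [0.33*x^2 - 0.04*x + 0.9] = 0.660000000000000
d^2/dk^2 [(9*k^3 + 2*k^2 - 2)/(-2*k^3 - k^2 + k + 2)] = 2*(10*k^6 - 54*k^5 - 180*k^4 - 53*k^3 - 72*k^2 - 90*k - 2)/(8*k^9 + 12*k^8 - 6*k^7 - 35*k^6 - 21*k^5 + 21*k^4 + 35*k^3 + 6*k^2 - 12*k - 8)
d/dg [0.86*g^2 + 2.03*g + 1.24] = 1.72*g + 2.03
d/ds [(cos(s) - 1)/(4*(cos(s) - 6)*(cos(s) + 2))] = (cos(s)^2 - 2*cos(s) + 16)*sin(s)/(4*(cos(s) - 6)^2*(cos(s) + 2)^2)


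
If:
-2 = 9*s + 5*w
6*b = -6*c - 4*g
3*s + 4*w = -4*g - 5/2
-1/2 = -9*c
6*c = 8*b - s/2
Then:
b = 101/2196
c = 1/18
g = -223/1464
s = 38/549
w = -32/61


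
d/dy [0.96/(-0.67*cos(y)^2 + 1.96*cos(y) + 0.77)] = (1.8816 - 1.2864*cos(y))*sin(y)/(-0.67*cos(y)^2 + 1.96*cos(y) + 0.77)^2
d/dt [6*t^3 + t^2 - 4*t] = 18*t^2 + 2*t - 4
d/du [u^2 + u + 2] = 2*u + 1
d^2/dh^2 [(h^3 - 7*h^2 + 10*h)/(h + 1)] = 2*(h^3 + 3*h^2 + 3*h - 17)/(h^3 + 3*h^2 + 3*h + 1)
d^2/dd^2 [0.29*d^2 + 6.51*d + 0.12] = 0.580000000000000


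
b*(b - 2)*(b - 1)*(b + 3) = b^4 - 7*b^2 + 6*b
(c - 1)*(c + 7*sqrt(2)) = c^2 - c + 7*sqrt(2)*c - 7*sqrt(2)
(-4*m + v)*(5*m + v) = -20*m^2 + m*v + v^2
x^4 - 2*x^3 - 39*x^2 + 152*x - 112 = (x - 4)^2*(x - 1)*(x + 7)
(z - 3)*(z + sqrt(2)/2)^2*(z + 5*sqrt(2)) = z^4 - 3*z^3 + 6*sqrt(2)*z^3 - 18*sqrt(2)*z^2 + 21*z^2/2 - 63*z/2 + 5*sqrt(2)*z/2 - 15*sqrt(2)/2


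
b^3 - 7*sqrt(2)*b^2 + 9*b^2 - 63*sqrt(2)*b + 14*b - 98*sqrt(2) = (b + 2)*(b + 7)*(b - 7*sqrt(2))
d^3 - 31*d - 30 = (d - 6)*(d + 1)*(d + 5)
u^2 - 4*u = u*(u - 4)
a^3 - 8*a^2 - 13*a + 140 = (a - 7)*(a - 5)*(a + 4)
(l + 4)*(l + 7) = l^2 + 11*l + 28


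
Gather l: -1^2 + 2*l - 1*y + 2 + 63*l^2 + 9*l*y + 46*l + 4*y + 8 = 63*l^2 + l*(9*y + 48) + 3*y + 9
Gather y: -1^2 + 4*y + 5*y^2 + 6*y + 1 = 5*y^2 + 10*y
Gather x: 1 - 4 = -3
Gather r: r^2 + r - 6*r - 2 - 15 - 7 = r^2 - 5*r - 24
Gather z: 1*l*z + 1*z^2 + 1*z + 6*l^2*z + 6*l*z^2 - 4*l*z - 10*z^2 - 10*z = z^2*(6*l - 9) + z*(6*l^2 - 3*l - 9)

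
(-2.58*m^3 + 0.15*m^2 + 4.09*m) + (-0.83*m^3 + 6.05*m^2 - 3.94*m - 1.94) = -3.41*m^3 + 6.2*m^2 + 0.15*m - 1.94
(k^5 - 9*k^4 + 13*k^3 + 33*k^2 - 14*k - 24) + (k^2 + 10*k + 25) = k^5 - 9*k^4 + 13*k^3 + 34*k^2 - 4*k + 1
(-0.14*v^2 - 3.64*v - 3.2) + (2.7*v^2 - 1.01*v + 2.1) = 2.56*v^2 - 4.65*v - 1.1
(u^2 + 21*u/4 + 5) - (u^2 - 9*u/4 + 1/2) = 15*u/2 + 9/2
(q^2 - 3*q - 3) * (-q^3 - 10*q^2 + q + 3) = -q^5 - 7*q^4 + 34*q^3 + 30*q^2 - 12*q - 9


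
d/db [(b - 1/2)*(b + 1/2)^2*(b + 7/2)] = 4*b^3 + 12*b^2 + 3*b - 1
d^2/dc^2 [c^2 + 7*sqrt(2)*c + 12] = 2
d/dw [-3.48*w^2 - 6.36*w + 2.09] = -6.96*w - 6.36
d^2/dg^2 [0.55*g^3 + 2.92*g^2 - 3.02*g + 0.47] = 3.3*g + 5.84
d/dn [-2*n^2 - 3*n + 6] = -4*n - 3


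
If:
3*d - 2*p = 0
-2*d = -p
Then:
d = 0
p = 0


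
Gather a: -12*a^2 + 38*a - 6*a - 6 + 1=-12*a^2 + 32*a - 5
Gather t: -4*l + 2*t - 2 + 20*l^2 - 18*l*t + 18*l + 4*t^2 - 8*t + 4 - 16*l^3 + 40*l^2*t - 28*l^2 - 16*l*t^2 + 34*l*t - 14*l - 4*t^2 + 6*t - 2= -16*l^3 - 8*l^2 - 16*l*t^2 + t*(40*l^2 + 16*l)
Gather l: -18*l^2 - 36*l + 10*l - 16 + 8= -18*l^2 - 26*l - 8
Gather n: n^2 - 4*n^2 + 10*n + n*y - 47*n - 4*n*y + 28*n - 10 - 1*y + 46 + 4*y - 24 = -3*n^2 + n*(-3*y - 9) + 3*y + 12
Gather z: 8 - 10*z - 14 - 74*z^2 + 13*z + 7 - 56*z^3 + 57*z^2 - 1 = -56*z^3 - 17*z^2 + 3*z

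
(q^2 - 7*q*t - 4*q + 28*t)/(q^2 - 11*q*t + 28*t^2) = (q - 4)/(q - 4*t)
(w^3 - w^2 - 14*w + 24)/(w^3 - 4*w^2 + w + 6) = (w + 4)/(w + 1)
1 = 1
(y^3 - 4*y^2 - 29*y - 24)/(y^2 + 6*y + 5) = (y^2 - 5*y - 24)/(y + 5)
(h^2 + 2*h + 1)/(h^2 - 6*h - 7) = (h + 1)/(h - 7)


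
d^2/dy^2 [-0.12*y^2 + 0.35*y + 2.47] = -0.240000000000000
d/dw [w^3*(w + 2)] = w^2*(4*w + 6)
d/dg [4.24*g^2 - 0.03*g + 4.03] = 8.48*g - 0.03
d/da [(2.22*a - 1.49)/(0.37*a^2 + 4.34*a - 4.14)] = (-0.8214*a^2 + 1.1026*a - 2.7242)/(0.1369*a^4 + 3.2116*a^3 + 15.772*a^2 - 35.9352*a + 17.1396)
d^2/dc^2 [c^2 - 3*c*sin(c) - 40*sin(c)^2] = 3*c*sin(c) + 160*sin(c)^2 - 6*cos(c) - 78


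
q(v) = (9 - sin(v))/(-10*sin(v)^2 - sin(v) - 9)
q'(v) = (9 - sin(v))*(20*sin(v)*cos(v) + cos(v))/(-10*sin(v)^2 - sin(v) - 9)^2 - cos(v)/(-10*sin(v)^2 - sin(v) - 9) = (-10*sin(v)^2 + 180*sin(v) + 18)*cos(v)/(10*sin(v)^2 + sin(v) + 9)^2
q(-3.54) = -0.79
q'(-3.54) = -0.67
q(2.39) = -0.58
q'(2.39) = -0.48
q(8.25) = -0.44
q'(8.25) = -0.20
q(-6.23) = -0.99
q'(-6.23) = 0.33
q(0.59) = -0.67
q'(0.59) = 0.60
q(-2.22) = -0.67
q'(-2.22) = 0.38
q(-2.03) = -0.61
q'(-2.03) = 0.26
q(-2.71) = -0.91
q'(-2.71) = 0.50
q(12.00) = -0.84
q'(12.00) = -0.53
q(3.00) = -0.95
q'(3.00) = -0.49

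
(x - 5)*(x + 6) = x^2 + x - 30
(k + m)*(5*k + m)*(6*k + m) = 30*k^3 + 41*k^2*m + 12*k*m^2 + m^3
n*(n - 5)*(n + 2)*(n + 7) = n^4 + 4*n^3 - 31*n^2 - 70*n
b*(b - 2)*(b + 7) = b^3 + 5*b^2 - 14*b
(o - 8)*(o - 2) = o^2 - 10*o + 16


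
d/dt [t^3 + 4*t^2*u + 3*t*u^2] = 3*t^2 + 8*t*u + 3*u^2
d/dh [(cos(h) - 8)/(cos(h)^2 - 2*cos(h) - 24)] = (cos(h)^2 - 16*cos(h) + 40)*sin(h)/(sin(h)^2 + 2*cos(h) + 23)^2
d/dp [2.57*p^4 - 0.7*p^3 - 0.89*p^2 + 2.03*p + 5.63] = 10.28*p^3 - 2.1*p^2 - 1.78*p + 2.03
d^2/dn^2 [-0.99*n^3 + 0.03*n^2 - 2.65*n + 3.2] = 0.06 - 5.94*n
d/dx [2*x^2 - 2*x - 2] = 4*x - 2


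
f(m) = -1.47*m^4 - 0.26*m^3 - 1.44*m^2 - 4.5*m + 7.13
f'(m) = -5.88*m^3 - 0.78*m^2 - 2.88*m - 4.5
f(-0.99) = 9.01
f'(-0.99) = 3.29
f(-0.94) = 9.16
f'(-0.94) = 2.40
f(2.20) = -46.94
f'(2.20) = -77.22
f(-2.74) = -68.86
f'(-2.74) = 118.49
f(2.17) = -44.67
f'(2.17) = -74.51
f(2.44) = -68.30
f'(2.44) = -101.59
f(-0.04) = 7.31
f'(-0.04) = -4.39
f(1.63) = -15.53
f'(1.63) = -36.73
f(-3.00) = -104.38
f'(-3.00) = 155.88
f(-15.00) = -73790.62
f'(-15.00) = 19708.20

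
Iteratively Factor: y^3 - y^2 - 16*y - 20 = (y + 2)*(y^2 - 3*y - 10) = (y - 5)*(y + 2)*(y + 2)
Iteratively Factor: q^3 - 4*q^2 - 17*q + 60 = (q - 5)*(q^2 + q - 12) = (q - 5)*(q - 3)*(q + 4)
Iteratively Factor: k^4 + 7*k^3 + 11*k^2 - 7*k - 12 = (k + 3)*(k^3 + 4*k^2 - k - 4) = (k - 1)*(k + 3)*(k^2 + 5*k + 4) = (k - 1)*(k + 1)*(k + 3)*(k + 4)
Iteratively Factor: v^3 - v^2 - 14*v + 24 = (v - 3)*(v^2 + 2*v - 8) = (v - 3)*(v + 4)*(v - 2)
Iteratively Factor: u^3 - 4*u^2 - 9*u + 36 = (u + 3)*(u^2 - 7*u + 12) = (u - 3)*(u + 3)*(u - 4)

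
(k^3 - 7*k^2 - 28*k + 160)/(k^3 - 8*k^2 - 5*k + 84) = (k^2 - 3*k - 40)/(k^2 - 4*k - 21)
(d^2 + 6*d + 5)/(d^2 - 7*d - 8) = (d + 5)/(d - 8)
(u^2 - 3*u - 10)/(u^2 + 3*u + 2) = (u - 5)/(u + 1)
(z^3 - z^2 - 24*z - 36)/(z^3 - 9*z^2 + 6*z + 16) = (z^3 - z^2 - 24*z - 36)/(z^3 - 9*z^2 + 6*z + 16)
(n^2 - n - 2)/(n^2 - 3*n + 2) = (n + 1)/(n - 1)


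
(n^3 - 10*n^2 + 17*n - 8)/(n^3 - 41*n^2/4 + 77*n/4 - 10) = 4*(n - 1)/(4*n - 5)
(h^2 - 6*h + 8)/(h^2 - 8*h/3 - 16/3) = 3*(h - 2)/(3*h + 4)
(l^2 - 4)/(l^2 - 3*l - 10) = (l - 2)/(l - 5)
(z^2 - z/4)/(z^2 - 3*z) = (z - 1/4)/(z - 3)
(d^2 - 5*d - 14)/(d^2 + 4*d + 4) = (d - 7)/(d + 2)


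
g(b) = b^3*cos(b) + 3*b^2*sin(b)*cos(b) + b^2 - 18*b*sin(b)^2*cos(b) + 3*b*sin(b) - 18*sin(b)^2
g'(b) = -b^3*sin(b) - 3*b^2*sin(b)^2 + 3*b^2*cos(b)^2 + 3*b^2*cos(b) + 18*b*sin(b)^3 - 36*b*sin(b)*cos(b)^2 + 6*b*sin(b)*cos(b) + 3*b*cos(b) + 2*b - 18*sin(b)^2*cos(b) - 36*sin(b)*cos(b) + 3*sin(b)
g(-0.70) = -2.61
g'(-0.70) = 4.18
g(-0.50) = -1.78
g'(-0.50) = 4.37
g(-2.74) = 28.07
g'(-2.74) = -58.27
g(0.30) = -1.56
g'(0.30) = -11.11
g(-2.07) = -8.24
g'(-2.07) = -28.19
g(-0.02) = -0.01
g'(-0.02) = 0.54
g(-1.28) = -7.09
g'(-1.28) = 12.65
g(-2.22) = -2.78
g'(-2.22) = -44.35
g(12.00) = 1329.60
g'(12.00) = 1638.78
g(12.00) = 1329.60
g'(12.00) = 1638.78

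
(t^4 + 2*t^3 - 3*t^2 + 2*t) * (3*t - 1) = 3*t^5 + 5*t^4 - 11*t^3 + 9*t^2 - 2*t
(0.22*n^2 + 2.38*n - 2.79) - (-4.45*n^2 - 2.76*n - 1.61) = 4.67*n^2 + 5.14*n - 1.18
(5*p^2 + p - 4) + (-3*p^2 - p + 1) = 2*p^2 - 3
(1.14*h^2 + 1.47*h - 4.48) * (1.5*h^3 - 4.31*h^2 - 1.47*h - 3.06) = 1.71*h^5 - 2.7084*h^4 - 14.7315*h^3 + 13.6595*h^2 + 2.0874*h + 13.7088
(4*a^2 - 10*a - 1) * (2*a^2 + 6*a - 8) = 8*a^4 + 4*a^3 - 94*a^2 + 74*a + 8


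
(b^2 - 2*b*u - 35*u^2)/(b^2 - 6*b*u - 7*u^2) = (b + 5*u)/(b + u)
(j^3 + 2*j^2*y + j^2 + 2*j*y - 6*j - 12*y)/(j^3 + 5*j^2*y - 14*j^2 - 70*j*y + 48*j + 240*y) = (j^3 + 2*j^2*y + j^2 + 2*j*y - 6*j - 12*y)/(j^3 + 5*j^2*y - 14*j^2 - 70*j*y + 48*j + 240*y)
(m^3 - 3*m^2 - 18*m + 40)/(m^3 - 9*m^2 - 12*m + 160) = (m - 2)/(m - 8)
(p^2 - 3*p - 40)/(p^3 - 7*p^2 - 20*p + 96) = (p + 5)/(p^2 + p - 12)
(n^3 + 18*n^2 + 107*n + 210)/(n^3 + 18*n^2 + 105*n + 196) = (n^2 + 11*n + 30)/(n^2 + 11*n + 28)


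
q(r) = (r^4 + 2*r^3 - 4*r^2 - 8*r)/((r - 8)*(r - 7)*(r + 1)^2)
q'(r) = (4*r^3 + 6*r^2 - 8*r - 8)/((r - 8)*(r - 7)*(r + 1)^2) - 2*(r^4 + 2*r^3 - 4*r^2 - 8*r)/((r - 8)*(r - 7)*(r + 1)^3) - (r^4 + 2*r^3 - 4*r^2 - 8*r)/((r - 8)*(r - 7)^2*(r + 1)^2) - (r^4 + 2*r^3 - 4*r^2 - 8*r)/((r - 8)^2*(r - 7)*(r + 1)^2) = (-15*r^5 + 77*r^4 + 240*r^3 + 164*r^2 - 448)/(r^7 - 27*r^6 + 250*r^5 - 758*r^4 - 923*r^3 + 4705*r^2 + 7728*r + 3136)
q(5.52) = 7.04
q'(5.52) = 10.59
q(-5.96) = 0.17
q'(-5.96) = -0.04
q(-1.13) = 2.13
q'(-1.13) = 35.66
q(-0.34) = 0.08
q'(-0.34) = -0.41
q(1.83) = -0.02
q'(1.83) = 0.09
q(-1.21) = 0.73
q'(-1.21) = 8.10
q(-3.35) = 0.05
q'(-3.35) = -0.05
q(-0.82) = 1.44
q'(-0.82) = -15.49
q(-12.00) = 0.37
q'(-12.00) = -0.03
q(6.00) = 15.67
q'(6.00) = 29.48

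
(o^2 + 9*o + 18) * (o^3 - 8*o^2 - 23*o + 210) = o^5 + o^4 - 77*o^3 - 141*o^2 + 1476*o + 3780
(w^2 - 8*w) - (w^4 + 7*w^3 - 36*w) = -w^4 - 7*w^3 + w^2 + 28*w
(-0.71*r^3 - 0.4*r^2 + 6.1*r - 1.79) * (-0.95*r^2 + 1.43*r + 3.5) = 0.6745*r^5 - 0.6353*r^4 - 8.852*r^3 + 9.0235*r^2 + 18.7903*r - 6.265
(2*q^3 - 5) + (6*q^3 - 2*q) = 8*q^3 - 2*q - 5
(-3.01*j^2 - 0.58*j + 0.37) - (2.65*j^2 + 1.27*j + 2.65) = -5.66*j^2 - 1.85*j - 2.28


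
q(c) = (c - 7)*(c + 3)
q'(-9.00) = -22.00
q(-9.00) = 96.00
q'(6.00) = 8.00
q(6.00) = -9.00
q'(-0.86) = -5.72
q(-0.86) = -16.82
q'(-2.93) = -9.86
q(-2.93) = -0.70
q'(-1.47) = -6.94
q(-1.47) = -12.96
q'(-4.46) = -12.92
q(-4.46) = 16.73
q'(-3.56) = -11.12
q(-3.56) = 5.91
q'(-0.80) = -5.60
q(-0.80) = -17.16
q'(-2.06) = -8.12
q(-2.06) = -8.52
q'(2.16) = 0.32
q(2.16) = -24.97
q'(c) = 2*c - 4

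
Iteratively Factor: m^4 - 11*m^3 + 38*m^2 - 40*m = (m - 2)*(m^3 - 9*m^2 + 20*m) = (m - 4)*(m - 2)*(m^2 - 5*m) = m*(m - 4)*(m - 2)*(m - 5)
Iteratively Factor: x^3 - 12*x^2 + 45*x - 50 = (x - 2)*(x^2 - 10*x + 25) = (x - 5)*(x - 2)*(x - 5)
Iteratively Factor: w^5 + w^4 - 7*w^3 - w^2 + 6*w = (w - 2)*(w^4 + 3*w^3 - w^2 - 3*w) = (w - 2)*(w + 1)*(w^3 + 2*w^2 - 3*w) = (w - 2)*(w + 1)*(w + 3)*(w^2 - w) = (w - 2)*(w - 1)*(w + 1)*(w + 3)*(w)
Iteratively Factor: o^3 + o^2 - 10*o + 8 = (o - 2)*(o^2 + 3*o - 4) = (o - 2)*(o + 4)*(o - 1)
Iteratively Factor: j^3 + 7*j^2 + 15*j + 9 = (j + 1)*(j^2 + 6*j + 9) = (j + 1)*(j + 3)*(j + 3)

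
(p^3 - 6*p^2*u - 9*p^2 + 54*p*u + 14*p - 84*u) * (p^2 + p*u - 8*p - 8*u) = p^5 - 5*p^4*u - 17*p^4 - 6*p^3*u^2 + 85*p^3*u + 86*p^3 + 102*p^2*u^2 - 430*p^2*u - 112*p^2 - 516*p*u^2 + 560*p*u + 672*u^2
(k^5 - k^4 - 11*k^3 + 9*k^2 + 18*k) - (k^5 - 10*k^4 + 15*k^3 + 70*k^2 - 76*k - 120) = 9*k^4 - 26*k^3 - 61*k^2 + 94*k + 120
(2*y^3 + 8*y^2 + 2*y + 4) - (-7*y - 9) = 2*y^3 + 8*y^2 + 9*y + 13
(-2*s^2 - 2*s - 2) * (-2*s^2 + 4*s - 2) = 4*s^4 - 4*s^3 - 4*s + 4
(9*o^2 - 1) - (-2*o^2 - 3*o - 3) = 11*o^2 + 3*o + 2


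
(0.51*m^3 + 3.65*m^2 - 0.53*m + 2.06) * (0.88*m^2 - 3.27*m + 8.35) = 0.4488*m^5 + 1.5443*m^4 - 8.1434*m^3 + 34.0234*m^2 - 11.1617*m + 17.201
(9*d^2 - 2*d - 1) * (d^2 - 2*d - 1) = 9*d^4 - 20*d^3 - 6*d^2 + 4*d + 1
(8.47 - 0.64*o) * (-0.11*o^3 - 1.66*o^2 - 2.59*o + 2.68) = 0.0704*o^4 + 0.1307*o^3 - 12.4026*o^2 - 23.6525*o + 22.6996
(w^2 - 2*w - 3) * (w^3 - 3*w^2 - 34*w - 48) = w^5 - 5*w^4 - 31*w^3 + 29*w^2 + 198*w + 144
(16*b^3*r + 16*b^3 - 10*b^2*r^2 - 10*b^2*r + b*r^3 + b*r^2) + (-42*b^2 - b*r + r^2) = 16*b^3*r + 16*b^3 - 10*b^2*r^2 - 10*b^2*r - 42*b^2 + b*r^3 + b*r^2 - b*r + r^2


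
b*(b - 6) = b^2 - 6*b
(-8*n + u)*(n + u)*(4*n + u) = -32*n^3 - 36*n^2*u - 3*n*u^2 + u^3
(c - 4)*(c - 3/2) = c^2 - 11*c/2 + 6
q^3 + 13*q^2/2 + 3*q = q*(q + 1/2)*(q + 6)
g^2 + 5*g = g*(g + 5)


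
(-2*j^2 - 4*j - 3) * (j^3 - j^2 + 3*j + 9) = -2*j^5 - 2*j^4 - 5*j^3 - 27*j^2 - 45*j - 27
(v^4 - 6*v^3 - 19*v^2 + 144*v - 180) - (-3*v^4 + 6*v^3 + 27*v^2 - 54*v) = 4*v^4 - 12*v^3 - 46*v^2 + 198*v - 180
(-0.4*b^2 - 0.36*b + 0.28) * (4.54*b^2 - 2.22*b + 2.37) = -1.816*b^4 - 0.7464*b^3 + 1.1224*b^2 - 1.4748*b + 0.6636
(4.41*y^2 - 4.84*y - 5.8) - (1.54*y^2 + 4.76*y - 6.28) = 2.87*y^2 - 9.6*y + 0.48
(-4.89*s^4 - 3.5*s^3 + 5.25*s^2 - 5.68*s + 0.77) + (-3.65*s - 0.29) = -4.89*s^4 - 3.5*s^3 + 5.25*s^2 - 9.33*s + 0.48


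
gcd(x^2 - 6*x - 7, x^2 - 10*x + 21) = x - 7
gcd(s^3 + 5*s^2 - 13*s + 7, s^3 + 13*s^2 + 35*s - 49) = s^2 + 6*s - 7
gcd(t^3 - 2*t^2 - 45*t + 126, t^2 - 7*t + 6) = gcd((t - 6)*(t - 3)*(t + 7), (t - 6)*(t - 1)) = t - 6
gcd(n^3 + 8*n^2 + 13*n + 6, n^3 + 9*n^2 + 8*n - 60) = n + 6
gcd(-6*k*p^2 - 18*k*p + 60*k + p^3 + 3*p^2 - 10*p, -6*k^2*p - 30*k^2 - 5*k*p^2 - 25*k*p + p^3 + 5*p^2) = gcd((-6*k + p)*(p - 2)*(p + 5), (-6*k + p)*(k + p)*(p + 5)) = -6*k*p - 30*k + p^2 + 5*p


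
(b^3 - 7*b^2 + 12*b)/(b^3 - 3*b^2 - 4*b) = (b - 3)/(b + 1)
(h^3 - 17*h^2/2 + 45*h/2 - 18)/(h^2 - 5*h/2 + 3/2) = (h^2 - 7*h + 12)/(h - 1)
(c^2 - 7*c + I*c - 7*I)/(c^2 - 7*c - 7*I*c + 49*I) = (c + I)/(c - 7*I)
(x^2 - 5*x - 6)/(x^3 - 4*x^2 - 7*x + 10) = (x^2 - 5*x - 6)/(x^3 - 4*x^2 - 7*x + 10)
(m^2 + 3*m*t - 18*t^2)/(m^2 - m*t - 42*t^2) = (-m + 3*t)/(-m + 7*t)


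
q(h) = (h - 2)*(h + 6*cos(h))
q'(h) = h + (1 - 6*sin(h))*(h - 2) + 6*cos(h) = h + (2 - h)*(6*sin(h) - 1) + 6*cos(h)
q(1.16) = -2.99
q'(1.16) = 7.34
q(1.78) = -0.12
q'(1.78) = 1.61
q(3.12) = -3.22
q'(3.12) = -1.90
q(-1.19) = -3.32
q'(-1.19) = -19.92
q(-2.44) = 31.18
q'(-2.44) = -28.66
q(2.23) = -0.33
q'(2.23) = -2.31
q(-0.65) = -10.94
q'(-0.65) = -8.15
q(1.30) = -2.03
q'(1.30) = 6.25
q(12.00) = 170.63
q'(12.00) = 59.26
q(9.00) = 24.73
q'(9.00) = -6.78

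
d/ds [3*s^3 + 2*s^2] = s*(9*s + 4)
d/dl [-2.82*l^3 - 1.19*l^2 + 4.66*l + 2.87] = -8.46*l^2 - 2.38*l + 4.66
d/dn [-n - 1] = -1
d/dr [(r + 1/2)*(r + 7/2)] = 2*r + 4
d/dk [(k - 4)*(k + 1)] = 2*k - 3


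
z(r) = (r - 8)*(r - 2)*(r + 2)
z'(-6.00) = 200.00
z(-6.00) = -448.00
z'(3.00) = -25.00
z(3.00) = -25.00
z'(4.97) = -9.42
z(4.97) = -62.72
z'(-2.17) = 44.85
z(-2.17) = -7.21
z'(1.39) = -20.44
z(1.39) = 13.67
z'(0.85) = -15.43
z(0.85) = 23.43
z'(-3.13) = 75.47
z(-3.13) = -64.52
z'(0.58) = -12.27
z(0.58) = 27.18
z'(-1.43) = 25.01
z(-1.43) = 18.44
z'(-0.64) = 7.47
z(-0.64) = 31.02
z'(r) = (r - 8)*(r - 2) + (r - 8)*(r + 2) + (r - 2)*(r + 2) = 3*r^2 - 16*r - 4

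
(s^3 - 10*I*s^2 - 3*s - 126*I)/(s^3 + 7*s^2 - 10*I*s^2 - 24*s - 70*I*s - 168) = (s^2 - 4*I*s + 21)/(s^2 + s*(7 - 4*I) - 28*I)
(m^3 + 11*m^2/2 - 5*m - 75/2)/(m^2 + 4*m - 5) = (2*m^2 + m - 15)/(2*(m - 1))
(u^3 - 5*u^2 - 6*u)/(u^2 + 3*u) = (u^2 - 5*u - 6)/(u + 3)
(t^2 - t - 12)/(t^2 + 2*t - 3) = (t - 4)/(t - 1)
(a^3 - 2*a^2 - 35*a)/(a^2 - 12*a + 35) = a*(a + 5)/(a - 5)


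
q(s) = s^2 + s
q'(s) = 2*s + 1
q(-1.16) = 0.19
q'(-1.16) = -1.32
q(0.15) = 0.17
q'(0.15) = 1.30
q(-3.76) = 10.38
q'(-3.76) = -6.52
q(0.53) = 0.81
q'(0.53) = 2.06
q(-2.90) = 5.51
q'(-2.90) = -4.80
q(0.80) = 1.44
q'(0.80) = 2.60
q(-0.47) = -0.25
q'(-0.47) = 0.06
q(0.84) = 1.55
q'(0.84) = 2.68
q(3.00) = 12.00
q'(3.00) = 7.00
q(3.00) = 12.00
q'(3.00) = 7.00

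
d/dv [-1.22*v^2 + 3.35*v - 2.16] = 3.35 - 2.44*v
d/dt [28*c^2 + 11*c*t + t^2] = 11*c + 2*t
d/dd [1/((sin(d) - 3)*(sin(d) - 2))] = (5 - 2*sin(d))*cos(d)/((sin(d) - 3)^2*(sin(d) - 2)^2)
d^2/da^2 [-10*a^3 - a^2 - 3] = -60*a - 2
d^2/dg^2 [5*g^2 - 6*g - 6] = 10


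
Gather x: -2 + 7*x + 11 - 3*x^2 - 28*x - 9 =-3*x^2 - 21*x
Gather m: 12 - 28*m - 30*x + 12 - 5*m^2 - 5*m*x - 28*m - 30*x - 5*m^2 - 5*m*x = -10*m^2 + m*(-10*x - 56) - 60*x + 24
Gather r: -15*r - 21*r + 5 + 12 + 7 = 24 - 36*r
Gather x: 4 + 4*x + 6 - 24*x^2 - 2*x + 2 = -24*x^2 + 2*x + 12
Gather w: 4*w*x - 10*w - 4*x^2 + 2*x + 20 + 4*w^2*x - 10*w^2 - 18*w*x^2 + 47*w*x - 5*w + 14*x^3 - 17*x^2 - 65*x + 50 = w^2*(4*x - 10) + w*(-18*x^2 + 51*x - 15) + 14*x^3 - 21*x^2 - 63*x + 70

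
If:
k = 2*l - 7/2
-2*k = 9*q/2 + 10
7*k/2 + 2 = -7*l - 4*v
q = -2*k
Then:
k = 10/7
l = 69/28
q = -20/7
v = -97/16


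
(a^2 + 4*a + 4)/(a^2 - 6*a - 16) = (a + 2)/(a - 8)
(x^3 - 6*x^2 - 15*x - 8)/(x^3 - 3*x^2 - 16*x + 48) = (x^3 - 6*x^2 - 15*x - 8)/(x^3 - 3*x^2 - 16*x + 48)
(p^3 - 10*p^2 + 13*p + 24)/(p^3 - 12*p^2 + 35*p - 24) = (p + 1)/(p - 1)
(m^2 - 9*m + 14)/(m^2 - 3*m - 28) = (m - 2)/(m + 4)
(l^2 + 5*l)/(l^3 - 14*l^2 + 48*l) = (l + 5)/(l^2 - 14*l + 48)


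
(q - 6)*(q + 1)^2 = q^3 - 4*q^2 - 11*q - 6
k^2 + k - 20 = (k - 4)*(k + 5)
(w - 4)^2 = w^2 - 8*w + 16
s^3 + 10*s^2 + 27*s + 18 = (s + 1)*(s + 3)*(s + 6)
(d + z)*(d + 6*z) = d^2 + 7*d*z + 6*z^2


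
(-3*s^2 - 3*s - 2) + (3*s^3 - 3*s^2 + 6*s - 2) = 3*s^3 - 6*s^2 + 3*s - 4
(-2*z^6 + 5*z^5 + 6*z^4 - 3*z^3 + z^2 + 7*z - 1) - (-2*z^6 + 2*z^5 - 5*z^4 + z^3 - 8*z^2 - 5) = 3*z^5 + 11*z^4 - 4*z^3 + 9*z^2 + 7*z + 4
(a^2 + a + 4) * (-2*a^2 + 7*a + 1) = -2*a^4 + 5*a^3 + 29*a + 4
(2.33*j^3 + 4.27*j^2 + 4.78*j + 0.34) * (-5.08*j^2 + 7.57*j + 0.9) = -11.8364*j^5 - 4.0535*j^4 + 10.1385*j^3 + 38.3004*j^2 + 6.8758*j + 0.306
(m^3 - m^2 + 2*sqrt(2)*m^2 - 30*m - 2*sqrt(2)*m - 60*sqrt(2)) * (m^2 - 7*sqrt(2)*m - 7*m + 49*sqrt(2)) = m^5 - 8*m^4 - 5*sqrt(2)*m^4 - 51*m^3 + 40*sqrt(2)*m^3 + 115*sqrt(2)*m^2 + 434*m^2 - 1050*sqrt(2)*m + 644*m - 5880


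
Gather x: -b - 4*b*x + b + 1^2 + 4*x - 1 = x*(4 - 4*b)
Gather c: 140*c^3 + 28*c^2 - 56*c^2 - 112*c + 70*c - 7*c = 140*c^3 - 28*c^2 - 49*c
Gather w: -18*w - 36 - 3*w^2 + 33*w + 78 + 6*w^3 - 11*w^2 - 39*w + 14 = 6*w^3 - 14*w^2 - 24*w + 56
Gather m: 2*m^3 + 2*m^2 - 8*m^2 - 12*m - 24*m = 2*m^3 - 6*m^2 - 36*m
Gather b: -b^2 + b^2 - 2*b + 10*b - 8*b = 0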